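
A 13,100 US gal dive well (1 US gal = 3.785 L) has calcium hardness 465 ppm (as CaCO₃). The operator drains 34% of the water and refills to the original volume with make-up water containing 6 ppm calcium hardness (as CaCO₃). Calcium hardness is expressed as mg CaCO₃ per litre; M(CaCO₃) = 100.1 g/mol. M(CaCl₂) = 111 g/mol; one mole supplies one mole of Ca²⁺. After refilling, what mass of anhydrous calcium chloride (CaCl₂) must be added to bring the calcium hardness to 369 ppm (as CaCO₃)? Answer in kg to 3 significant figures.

Volume: 13,100 US gal × 3.785 L/gal = 49,584 L.
After draining 34% and refilling: 465 × 0.66 + 6 × 0.34 = 308.94 ppm.
Deficit to target: 369 − 308.94 = 60.06 mg/L.
As CaCO₃: 60.06 mg/L × 49,584 L = 2978 g; ÷ 100.1 = 29.75 mol Ca²⁺.
Mass: 29.75 × 111 = 3302 g.

3.30 kg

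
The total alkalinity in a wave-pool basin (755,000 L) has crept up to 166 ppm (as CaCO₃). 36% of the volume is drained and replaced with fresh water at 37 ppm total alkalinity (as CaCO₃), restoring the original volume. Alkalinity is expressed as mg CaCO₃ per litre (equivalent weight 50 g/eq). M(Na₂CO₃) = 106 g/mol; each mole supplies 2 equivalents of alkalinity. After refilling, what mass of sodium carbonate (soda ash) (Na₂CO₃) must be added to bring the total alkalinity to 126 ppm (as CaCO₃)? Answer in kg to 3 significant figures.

After draining 36% and refilling: 166 × 0.64 + 37 × 0.36 = 119.56 ppm.
Deficit to target: 126 − 119.56 = 6.44 mg/L.
As CaCO₃: 6.44 mg/L × 755,000 L = 4862 g; ÷ 50 g/eq ÷ 2 = 48.62 mol Na₂CO₃.
Mass: 48.62 × 106 = 5154 g.

5.15 kg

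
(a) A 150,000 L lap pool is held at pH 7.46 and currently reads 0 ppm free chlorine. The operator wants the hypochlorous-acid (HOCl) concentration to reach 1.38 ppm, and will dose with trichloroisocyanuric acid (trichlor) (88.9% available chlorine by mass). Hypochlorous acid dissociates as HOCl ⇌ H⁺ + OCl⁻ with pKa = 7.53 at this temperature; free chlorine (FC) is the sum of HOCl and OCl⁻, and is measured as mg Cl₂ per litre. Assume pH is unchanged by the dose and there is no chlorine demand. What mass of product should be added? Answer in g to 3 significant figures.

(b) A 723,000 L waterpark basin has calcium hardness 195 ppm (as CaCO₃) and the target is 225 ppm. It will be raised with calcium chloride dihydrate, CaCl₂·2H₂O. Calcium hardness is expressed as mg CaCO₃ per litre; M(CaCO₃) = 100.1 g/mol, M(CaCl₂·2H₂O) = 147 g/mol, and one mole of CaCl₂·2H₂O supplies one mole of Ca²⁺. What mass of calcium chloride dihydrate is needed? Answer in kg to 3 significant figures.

(a) 431 g; (b) 31.9 kg

(a) [OCl⁻]/[HOCl] = 10^(pH − pKa) = 10^(7.46 − 7.53) = 0.8511; fraction as HOCl = 1/(1 + 0.8511) = 0.5402.
(a) Free chlorine required for 1.38 ppm HOCl: 1.38 / 0.5402 = 2.555 ppm.
(a) FC to add: 2.555 − 0 = 2.555 mg/L as Cl₂.
(a) Cl₂ equivalent: 2.555 mg/L × 150,000 L = 383.2 g.
(a) Product at 88.9% available Cl: 383.2 / 0.889 = 431 g.

(b) Hardness to add: (225 − 195) = 30 mg/L as CaCO₃ × 723,000 L = 21,690 g as CaCO₃.
(b) Moles of Ca²⁺ (1 mol Ca²⁺ ≡ 1 mol CaCO₃): 21,690 / 100.1 g/mol = 216.7 mol.
(b) Mass of CaCl₂·2H₂O: 216.7 × 147 = 31,850 g.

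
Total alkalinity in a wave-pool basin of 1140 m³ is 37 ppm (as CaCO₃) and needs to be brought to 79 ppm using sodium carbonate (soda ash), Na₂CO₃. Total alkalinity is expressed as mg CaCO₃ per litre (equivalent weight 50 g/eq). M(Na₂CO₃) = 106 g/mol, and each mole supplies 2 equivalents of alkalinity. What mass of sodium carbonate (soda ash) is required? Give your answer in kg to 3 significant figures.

50.8 kg

Volume: 1140 m³ = 1,140,000 L.
Alkalinity to add: (79 − 37) = 42 mg/L as CaCO₃ × 1,140,000 L = 47,880 g as CaCO₃.
Equivalents: 47,880 g ÷ 50 g/eq = 957.6 eq.
Each mole of Na₂CO₃ supplies 2 eq, so 957.6 / 2 = 478.8 mol.
Mass: 478.8 mol × 106 g/mol = 50,750 g.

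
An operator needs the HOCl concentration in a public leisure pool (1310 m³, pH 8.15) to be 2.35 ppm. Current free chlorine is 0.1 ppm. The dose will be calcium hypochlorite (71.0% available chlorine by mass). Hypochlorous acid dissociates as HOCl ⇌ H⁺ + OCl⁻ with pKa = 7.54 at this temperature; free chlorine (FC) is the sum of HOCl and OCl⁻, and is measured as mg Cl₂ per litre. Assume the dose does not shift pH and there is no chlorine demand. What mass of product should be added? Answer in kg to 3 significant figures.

Volume: 1310 m³ = 1,310,000 L.
[OCl⁻]/[HOCl] = 10^(pH − pKa) = 10^(8.15 − 7.54) = 4.074; fraction as HOCl = 1/(1 + 4.074) = 0.1971.
Free chlorine required for 2.35 ppm HOCl: 2.35 / 0.1971 = 11.92 ppm.
FC to add: 11.92 − 0.1 = 11.82 mg/L as Cl₂.
Cl₂ equivalent: 11.82 mg/L × 1,310,000 L = 15,490 g.
Product at 71.0% available Cl: 15,490 / 0.71 = 21,820 g.

21.8 kg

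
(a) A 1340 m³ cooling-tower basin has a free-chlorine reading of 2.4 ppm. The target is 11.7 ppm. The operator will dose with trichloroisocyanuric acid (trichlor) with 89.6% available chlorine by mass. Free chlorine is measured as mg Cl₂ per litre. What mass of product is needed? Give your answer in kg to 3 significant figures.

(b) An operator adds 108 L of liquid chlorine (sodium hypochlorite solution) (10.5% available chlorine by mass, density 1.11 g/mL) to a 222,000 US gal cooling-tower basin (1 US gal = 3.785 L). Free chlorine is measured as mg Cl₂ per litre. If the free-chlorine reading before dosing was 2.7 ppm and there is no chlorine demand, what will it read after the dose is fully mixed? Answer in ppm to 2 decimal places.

(a) Volume: 1340 m³ = 1,340,000 L.
(a) Chlorine deficit: 11.7 − 2.4 = 9.3 ppm = 9.3 mg/L as Cl₂.
(a) Cl₂ equivalent needed: 9.3 mg/L × 1,340,000 L = 12,460,000 mg = 12,460 g.
(a) Product at 89.6% available chlorine: 12,460 / 0.896 = 13,910 g.

(b) Volume: 222,000 US gal × 3.785 L/gal = 840,270 L.
(b) Mass of solution: 108 L × 1000 mL/L × 1.11 g/mL = 119,900 g.
(b) Available chlorine delivered: 119,900 g × 0.105 = 12,590 g as Cl₂.
(b) Concentration rise: 12,590 g / 840,270 L = 14.98 mg/L = 14.98 ppm.
(b) Final FC: 2.7 + 14.98 = 17.68 ppm.

(a) 13.9 kg; (b) 17.68 ppm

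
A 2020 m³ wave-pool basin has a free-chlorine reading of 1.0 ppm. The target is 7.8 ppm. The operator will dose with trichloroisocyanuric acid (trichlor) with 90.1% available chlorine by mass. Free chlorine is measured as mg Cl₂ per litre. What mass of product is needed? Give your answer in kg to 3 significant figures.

Volume: 2020 m³ = 2,020,000 L.
Chlorine deficit: 7.8 − 1.0 = 6.8 ppm = 6.8 mg/L as Cl₂.
Cl₂ equivalent needed: 6.8 mg/L × 2,020,000 L = 13,740,000 mg = 13,740 g.
Product at 90.1% available chlorine: 13,740 / 0.901 = 15,250 g.

15.2 kg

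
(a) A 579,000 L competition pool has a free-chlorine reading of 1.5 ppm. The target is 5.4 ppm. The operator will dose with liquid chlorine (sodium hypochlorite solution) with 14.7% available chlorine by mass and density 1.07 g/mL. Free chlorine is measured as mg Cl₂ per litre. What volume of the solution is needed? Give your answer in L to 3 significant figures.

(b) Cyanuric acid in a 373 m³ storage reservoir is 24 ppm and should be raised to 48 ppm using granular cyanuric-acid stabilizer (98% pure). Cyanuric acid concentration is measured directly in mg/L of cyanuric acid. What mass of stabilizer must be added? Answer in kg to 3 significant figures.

(a) 14.4 L; (b) 9.13 kg

(a) Chlorine deficit: 5.4 − 1.5 = 3.9 ppm = 3.9 mg/L as Cl₂.
(a) Cl₂ equivalent needed: 3.9 mg/L × 579,000 L = 2,258,000 mg = 2258 g.
(a) Product at 14.7% available chlorine: 2258 / 0.147 = 15,360 g.
(a) Volume at density 1.07 g/mL: 15,360 g ÷ 1.07 g/mL = 14,360 mL.

(b) Volume: 373 m³ = 373,000 L.
(b) CYA to add: (48 − 24) = 24 mg/L × 373,000 L = 8952 g cyanuric acid.
(b) At 98% purity: 8952 / 0.98 = 9135 g product.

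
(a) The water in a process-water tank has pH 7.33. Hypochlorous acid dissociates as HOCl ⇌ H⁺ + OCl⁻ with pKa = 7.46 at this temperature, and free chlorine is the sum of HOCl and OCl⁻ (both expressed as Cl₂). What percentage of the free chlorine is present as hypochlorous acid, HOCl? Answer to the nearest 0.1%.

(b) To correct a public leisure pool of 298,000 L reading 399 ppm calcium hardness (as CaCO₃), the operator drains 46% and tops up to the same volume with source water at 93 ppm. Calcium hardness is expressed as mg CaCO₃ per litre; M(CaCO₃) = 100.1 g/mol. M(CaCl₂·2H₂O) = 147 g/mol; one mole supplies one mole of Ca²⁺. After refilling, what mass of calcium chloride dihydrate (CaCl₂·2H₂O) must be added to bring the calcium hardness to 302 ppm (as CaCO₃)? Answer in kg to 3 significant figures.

(a) 57.4%; (b) 19.2 kg

(a) [OCl⁻]/[HOCl] = 10^(pH − pKa) = 10^(7.33 − 7.46) = 10^-0.13 = 0.7413.
(a) Fraction as HOCl = 1 / (1 + 0.7413) = 0.5743.

(b) After draining 46% and refilling: 399 × 0.54 + 93 × 0.46 = 258.24 ppm.
(b) Deficit to target: 302 − 258.24 = 43.76 mg/L.
(b) As CaCO₃: 43.76 mg/L × 298,000 L = 13,040 g; ÷ 100.1 = 130.3 mol Ca²⁺.
(b) Mass: 130.3 × 147 = 19,150 g.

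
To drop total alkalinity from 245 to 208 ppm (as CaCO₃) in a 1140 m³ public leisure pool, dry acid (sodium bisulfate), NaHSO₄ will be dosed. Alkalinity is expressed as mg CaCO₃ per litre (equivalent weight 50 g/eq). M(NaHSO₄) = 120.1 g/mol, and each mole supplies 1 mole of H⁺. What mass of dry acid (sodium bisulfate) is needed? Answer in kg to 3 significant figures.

101 kg

Volume: 1140 m³ = 1,140,000 L.
Alkalinity to neutralize: (245 − 208) = 37 mg/L as CaCO₃ × 1,140,000 L = 42,180 g as CaCO₃.
Equivalents of H⁺ required: 42,180 ÷ 50 g/eq = 843.6 eq = 843.6 mol NaHSO₄.
Mass of NaHSO₄: 843.6 × 120.1 = 101,300 g.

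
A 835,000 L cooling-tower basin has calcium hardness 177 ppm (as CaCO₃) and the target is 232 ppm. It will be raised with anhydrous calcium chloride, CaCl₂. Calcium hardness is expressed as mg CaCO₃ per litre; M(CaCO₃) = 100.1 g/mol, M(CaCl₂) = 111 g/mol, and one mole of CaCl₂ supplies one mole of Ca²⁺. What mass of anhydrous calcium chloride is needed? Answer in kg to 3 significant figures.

50.9 kg

Hardness to add: (232 − 177) = 55 mg/L as CaCO₃ × 835,000 L = 45,920 g as CaCO₃.
Moles of Ca²⁺ (1 mol Ca²⁺ ≡ 1 mol CaCO₃): 45,920 / 100.1 g/mol = 458.8 mol.
Mass of CaCl₂: 458.8 × 111 = 50,930 g.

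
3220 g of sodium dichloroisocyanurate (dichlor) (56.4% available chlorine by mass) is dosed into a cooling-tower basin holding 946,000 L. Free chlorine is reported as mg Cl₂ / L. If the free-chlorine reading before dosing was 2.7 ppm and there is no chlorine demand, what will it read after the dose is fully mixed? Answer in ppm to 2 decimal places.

Available chlorine delivered: 3220 g × 0.564 = 1816 g as Cl₂.
Concentration rise: 1816 g / 946,000 L = 1.92 mg/L = 1.92 ppm.
Final FC: 2.7 + 1.92 = 4.62 ppm.

4.62 ppm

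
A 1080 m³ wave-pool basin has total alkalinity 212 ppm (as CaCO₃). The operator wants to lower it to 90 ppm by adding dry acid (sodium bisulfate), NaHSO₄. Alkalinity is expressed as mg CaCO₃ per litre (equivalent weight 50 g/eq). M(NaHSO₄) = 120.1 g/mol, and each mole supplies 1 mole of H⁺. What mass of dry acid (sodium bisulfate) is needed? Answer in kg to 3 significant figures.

316 kg

Volume: 1080 m³ = 1,080,000 L.
Alkalinity to neutralize: (212 − 90) = 122 mg/L as CaCO₃ × 1,080,000 L = 131,800 g as CaCO₃.
Equivalents of H⁺ required: 131,800 ÷ 50 g/eq = 2635 eq = 2635 mol NaHSO₄.
Mass of NaHSO₄: 2635 × 120.1 = 316,500 g.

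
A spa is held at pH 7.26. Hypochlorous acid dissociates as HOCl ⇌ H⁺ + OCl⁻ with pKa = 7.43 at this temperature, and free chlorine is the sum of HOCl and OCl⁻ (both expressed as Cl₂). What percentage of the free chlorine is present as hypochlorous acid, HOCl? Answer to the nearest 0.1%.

59.7%

[OCl⁻]/[HOCl] = 10^(pH − pKa) = 10^(7.26 − 7.43) = 10^-0.17 = 0.6761.
Fraction as HOCl = 1 / (1 + 0.6761) = 0.5966.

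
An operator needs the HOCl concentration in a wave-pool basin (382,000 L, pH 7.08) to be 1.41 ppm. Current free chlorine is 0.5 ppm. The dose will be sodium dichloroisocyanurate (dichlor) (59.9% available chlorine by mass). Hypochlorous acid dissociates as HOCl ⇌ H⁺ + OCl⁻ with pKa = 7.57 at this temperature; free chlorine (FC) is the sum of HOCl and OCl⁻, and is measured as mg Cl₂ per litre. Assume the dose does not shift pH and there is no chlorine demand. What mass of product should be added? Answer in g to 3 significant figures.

[OCl⁻]/[HOCl] = 10^(pH − pKa) = 10^(7.08 − 7.57) = 0.3236; fraction as HOCl = 1/(1 + 0.3236) = 0.7555.
Free chlorine required for 1.41 ppm HOCl: 1.41 / 0.7555 = 1.866 ppm.
FC to add: 1.866 − 0.5 = 1.366 mg/L as Cl₂.
Cl₂ equivalent: 1.366 mg/L × 382,000 L = 521.9 g.
Product at 59.9% available Cl: 521.9 / 0.599 = 871.3 g.

871 g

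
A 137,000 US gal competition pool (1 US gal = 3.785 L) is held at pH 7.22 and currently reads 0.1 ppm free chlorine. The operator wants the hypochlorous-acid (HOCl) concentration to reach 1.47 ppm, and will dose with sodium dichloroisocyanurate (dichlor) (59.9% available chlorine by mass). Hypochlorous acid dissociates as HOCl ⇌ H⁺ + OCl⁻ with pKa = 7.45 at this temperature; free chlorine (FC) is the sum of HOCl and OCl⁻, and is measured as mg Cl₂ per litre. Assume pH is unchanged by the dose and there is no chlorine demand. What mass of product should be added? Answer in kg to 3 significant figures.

1.94 kg

Volume: 137,000 US gal × 3.785 L/gal = 518,545 L.
[OCl⁻]/[HOCl] = 10^(pH − pKa) = 10^(7.22 − 7.45) = 0.5888; fraction as HOCl = 1/(1 + 0.5888) = 0.6294.
Free chlorine required for 1.47 ppm HOCl: 1.47 / 0.6294 = 2.336 ppm.
FC to add: 2.336 − 0.1 = 2.236 mg/L as Cl₂.
Cl₂ equivalent: 2.236 mg/L × 518,545 L = 1159 g.
Product at 59.9% available Cl: 1159 / 0.599 = 1935 g.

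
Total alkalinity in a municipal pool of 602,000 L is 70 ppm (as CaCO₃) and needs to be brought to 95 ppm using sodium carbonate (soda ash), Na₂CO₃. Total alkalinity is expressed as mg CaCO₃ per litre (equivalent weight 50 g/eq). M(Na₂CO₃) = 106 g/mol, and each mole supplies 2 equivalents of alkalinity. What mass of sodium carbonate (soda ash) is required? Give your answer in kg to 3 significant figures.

16.0 kg

Alkalinity to add: (95 − 70) = 25 mg/L as CaCO₃ × 602,000 L = 15,050 g as CaCO₃.
Equivalents: 15,050 g ÷ 50 g/eq = 301 eq.
Each mole of Na₂CO₃ supplies 2 eq, so 301 / 2 = 150.5 mol.
Mass: 150.5 mol × 106 g/mol = 15,950 g.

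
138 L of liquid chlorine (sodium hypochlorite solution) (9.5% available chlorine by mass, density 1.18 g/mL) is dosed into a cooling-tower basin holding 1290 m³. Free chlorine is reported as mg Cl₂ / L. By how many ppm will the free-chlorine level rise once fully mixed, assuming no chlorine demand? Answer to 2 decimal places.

11.99 ppm

Volume: 1290 m³ = 1,290,000 L.
Mass of solution: 138 L × 1000 mL/L × 1.18 g/mL = 162,800 g.
Available chlorine delivered: 162,800 g × 0.095 = 15,470 g as Cl₂.
Concentration rise: 15,470 g / 1,290,000 L = 11.99 mg/L = 11.99 ppm.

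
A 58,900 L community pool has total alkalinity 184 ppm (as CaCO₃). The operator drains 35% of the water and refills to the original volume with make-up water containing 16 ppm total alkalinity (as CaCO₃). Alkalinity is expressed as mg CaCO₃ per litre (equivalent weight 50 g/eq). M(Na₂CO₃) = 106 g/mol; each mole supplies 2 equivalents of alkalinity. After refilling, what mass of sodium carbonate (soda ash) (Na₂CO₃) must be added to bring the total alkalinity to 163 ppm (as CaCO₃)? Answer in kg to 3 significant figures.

After draining 35% and refilling: 184 × 0.65 + 16 × 0.35 = 125.2 ppm.
Deficit to target: 163 − 125.2 = 37.8 mg/L.
As CaCO₃: 37.8 mg/L × 58,900 L = 2226 g; ÷ 50 g/eq ÷ 2 = 22.26 mol Na₂CO₃.
Mass: 22.26 × 106 = 2360 g.

2.36 kg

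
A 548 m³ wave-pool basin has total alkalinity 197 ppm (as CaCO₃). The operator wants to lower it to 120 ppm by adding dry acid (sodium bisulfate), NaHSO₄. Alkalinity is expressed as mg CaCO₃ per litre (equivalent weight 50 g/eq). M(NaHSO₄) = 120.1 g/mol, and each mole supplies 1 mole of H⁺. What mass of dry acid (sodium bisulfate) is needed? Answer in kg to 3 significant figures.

Volume: 548 m³ = 548,000 L.
Alkalinity to neutralize: (197 − 120) = 77 mg/L as CaCO₃ × 548,000 L = 42,200 g as CaCO₃.
Equivalents of H⁺ required: 42,200 ÷ 50 g/eq = 843.9 eq = 843.9 mol NaHSO₄.
Mass of NaHSO₄: 843.9 × 120.1 = 101,400 g.

101 kg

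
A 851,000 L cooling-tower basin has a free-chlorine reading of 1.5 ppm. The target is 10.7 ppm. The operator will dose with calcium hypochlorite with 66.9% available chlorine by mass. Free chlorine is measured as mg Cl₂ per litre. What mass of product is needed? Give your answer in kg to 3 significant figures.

11.7 kg

Chlorine deficit: 10.7 − 1.5 = 9.2 ppm = 9.2 mg/L as Cl₂.
Cl₂ equivalent needed: 9.2 mg/L × 851,000 L = 7,829,000 mg = 7829 g.
Product at 66.9% available chlorine: 7829 / 0.669 = 11,700 g.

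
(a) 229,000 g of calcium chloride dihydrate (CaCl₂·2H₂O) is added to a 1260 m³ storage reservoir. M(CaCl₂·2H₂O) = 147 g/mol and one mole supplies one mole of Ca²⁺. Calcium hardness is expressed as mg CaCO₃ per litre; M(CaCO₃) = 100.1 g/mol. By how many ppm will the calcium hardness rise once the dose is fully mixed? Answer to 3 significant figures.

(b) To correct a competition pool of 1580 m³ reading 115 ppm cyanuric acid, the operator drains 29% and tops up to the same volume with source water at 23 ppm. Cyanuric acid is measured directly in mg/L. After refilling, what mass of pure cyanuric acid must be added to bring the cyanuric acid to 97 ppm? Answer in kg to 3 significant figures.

(a) Volume: 1260 m³ = 1,260,000 L.
(a) Moles of Ca²⁺: 229,000 g ÷ 147 g/mol = 1558 mol.
(a) As CaCO₃: 1558 mol × 100.1 g/mol = 155,900 g.
(a) Rise: 155,900 g / 1,260,000 L × 1000 = 123.8 mg/L.

(b) Volume: 1580 m³ = 1,580,000 L.
(b) After draining 29% and refilling: 115 × 0.71 + 23 × 0.29 = 88.32 ppm.
(b) Deficit to target: 97 − 88.32 = 8.68 mg/L.
(b) Mass: 8.68 mg/L × 1,580,000 L = 13,710 g cyanuric acid.

(a) 124 ppm; (b) 13.7 kg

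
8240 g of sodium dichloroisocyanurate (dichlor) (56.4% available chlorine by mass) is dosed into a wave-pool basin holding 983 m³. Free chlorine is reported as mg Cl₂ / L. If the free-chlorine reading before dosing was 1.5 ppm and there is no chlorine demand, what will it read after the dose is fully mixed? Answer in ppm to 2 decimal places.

6.23 ppm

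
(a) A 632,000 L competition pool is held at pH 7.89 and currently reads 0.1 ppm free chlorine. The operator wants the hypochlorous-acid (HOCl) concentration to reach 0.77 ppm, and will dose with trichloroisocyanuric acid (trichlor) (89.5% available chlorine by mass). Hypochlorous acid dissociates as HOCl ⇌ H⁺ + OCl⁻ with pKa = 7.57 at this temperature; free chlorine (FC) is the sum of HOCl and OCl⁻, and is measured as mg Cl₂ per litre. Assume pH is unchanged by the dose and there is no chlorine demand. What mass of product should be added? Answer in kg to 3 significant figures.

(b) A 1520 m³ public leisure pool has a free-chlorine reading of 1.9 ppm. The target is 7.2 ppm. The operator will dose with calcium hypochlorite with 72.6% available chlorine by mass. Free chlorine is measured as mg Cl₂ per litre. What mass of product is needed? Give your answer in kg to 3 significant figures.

(a) [OCl⁻]/[HOCl] = 10^(pH − pKa) = 10^(7.89 − 7.57) = 2.089; fraction as HOCl = 1/(1 + 2.089) = 0.3237.
(a) Free chlorine required for 0.77 ppm HOCl: 0.77 / 0.3237 = 2.379 ppm.
(a) FC to add: 2.379 − 0.1 = 2.279 mg/L as Cl₂.
(a) Cl₂ equivalent: 2.279 mg/L × 632,000 L = 1440 g.
(a) Product at 89.5% available Cl: 1440 / 0.895 = 1609 g.

(b) Volume: 1520 m³ = 1,520,000 L.
(b) Chlorine deficit: 7.2 − 1.9 = 5.3 ppm = 5.3 mg/L as Cl₂.
(b) Cl₂ equivalent needed: 5.3 mg/L × 1,520,000 L = 8,056,000 mg = 8056 g.
(b) Product at 72.6% available chlorine: 8056 / 0.726 = 11,100 g.

(a) 1.61 kg; (b) 11.1 kg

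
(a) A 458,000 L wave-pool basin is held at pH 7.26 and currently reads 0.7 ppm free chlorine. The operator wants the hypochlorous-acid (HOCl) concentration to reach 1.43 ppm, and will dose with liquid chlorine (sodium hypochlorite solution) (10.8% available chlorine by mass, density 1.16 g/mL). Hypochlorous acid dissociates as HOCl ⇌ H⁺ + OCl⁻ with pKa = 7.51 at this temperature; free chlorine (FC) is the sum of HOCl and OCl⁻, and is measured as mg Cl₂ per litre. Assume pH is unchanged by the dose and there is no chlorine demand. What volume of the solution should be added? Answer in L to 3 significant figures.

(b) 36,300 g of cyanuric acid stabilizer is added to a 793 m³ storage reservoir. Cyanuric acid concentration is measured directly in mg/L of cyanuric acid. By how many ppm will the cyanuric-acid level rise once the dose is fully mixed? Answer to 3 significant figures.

(a) [OCl⁻]/[HOCl] = 10^(pH − pKa) = 10^(7.26 − 7.51) = 0.5623; fraction as HOCl = 1/(1 + 0.5623) = 0.6401.
(a) Free chlorine required for 1.43 ppm HOCl: 1.43 / 0.6401 = 2.234 ppm.
(a) FC to add: 2.234 − 0.7 = 1.534 mg/L as Cl₂.
(a) Cl₂ equivalent: 1.534 mg/L × 458,000 L = 702.6 g.
(a) Product at 10.8% available Cl: 702.6 / 0.108 = 6506 g.
(a) Volume: 6506 g ÷ 1.16 g/mL = 5609 mL.

(b) Volume: 793 m³ = 793,000 L.
(b) Rise: 36,300 g / 793,000 L × 1000 = 45.78 mg/L.

(a) 5.61 L; (b) 45.8 ppm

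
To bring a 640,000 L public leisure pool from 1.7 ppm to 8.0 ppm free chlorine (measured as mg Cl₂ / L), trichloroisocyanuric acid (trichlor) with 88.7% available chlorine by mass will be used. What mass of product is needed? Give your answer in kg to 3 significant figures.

4.55 kg

Chlorine deficit: 8.0 − 1.7 = 6.3 ppm = 6.3 mg/L as Cl₂.
Cl₂ equivalent needed: 6.3 mg/L × 640,000 L = 4,032,000 mg = 4032 g.
Product at 88.7% available chlorine: 4032 / 0.887 = 4546 g.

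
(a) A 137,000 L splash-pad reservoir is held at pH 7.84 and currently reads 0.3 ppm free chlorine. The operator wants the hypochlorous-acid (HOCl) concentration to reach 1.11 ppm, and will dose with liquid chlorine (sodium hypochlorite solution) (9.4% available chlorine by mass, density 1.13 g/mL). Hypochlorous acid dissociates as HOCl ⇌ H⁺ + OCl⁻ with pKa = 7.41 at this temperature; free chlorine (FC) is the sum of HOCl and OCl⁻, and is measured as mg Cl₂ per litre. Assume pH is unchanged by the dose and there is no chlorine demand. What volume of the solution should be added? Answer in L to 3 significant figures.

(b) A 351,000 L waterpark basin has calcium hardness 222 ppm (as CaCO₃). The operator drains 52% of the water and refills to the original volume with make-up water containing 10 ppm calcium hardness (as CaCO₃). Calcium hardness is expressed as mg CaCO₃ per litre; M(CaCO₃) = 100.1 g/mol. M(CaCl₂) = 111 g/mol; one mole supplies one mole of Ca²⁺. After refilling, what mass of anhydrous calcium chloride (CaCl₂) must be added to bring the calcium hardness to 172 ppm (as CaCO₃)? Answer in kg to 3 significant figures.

(a) 4.90 L; (b) 23.4 kg

(a) [OCl⁻]/[HOCl] = 10^(pH − pKa) = 10^(7.84 − 7.41) = 2.692; fraction as HOCl = 1/(1 + 2.692) = 0.2709.
(a) Free chlorine required for 1.11 ppm HOCl: 1.11 / 0.2709 = 4.098 ppm.
(a) FC to add: 4.098 − 0.3 = 3.798 mg/L as Cl₂.
(a) Cl₂ equivalent: 3.798 mg/L × 137,000 L = 520.3 g.
(a) Product at 9.4% available Cl: 520.3 / 0.094 = 5535 g.
(a) Volume: 5535 g ÷ 1.13 g/mL = 4898 mL.

(b) After draining 52% and refilling: 222 × 0.48 + 10 × 0.52 = 111.76 ppm.
(b) Deficit to target: 172 − 111.76 = 60.24 mg/L.
(b) As CaCO₃: 60.24 mg/L × 351,000 L = 21,140 g; ÷ 100.1 = 211.2 mol Ca²⁺.
(b) Mass: 211.2 × 111 = 23,450 g.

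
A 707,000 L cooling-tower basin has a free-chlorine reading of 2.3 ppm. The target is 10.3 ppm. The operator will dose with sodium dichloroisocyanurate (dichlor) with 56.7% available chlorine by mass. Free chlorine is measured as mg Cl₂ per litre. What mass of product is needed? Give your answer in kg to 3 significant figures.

Chlorine deficit: 10.3 − 2.3 = 8 ppm = 8 mg/L as Cl₂.
Cl₂ equivalent needed: 8 mg/L × 707,000 L = 5,656,000 mg = 5656 g.
Product at 56.7% available chlorine: 5656 / 0.567 = 9975 g.

9.98 kg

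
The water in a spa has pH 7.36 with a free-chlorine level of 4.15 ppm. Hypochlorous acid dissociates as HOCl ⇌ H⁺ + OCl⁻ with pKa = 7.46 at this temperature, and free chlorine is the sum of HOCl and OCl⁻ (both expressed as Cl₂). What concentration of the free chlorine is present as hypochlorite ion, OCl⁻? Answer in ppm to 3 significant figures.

1.84 ppm

[OCl⁻]/[HOCl] = 10^(pH − pKa) = 10^(7.36 − 7.46) = 10^-0.10 = 0.7943.
Fraction as HOCl = 1 / (1 + 0.7943) = 0.5573.
OCl⁻ = (1 − 0.5573) × 4.15 ppm = 1.837 ppm.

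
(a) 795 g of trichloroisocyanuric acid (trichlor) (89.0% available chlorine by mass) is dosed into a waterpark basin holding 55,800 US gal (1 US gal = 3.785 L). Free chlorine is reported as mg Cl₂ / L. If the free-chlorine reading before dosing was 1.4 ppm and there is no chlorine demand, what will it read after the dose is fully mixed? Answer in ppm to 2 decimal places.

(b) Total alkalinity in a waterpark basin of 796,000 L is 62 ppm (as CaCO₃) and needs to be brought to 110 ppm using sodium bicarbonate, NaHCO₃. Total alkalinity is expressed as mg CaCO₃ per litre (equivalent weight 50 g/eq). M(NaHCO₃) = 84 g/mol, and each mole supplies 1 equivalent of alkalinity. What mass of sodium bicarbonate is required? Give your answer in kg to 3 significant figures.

(a) 4.75 ppm; (b) 64.2 kg

(a) Volume: 55,800 US gal × 3.785 L/gal = 211,203 L.
(a) Available chlorine delivered: 795 g × 0.89 = 707.5 g as Cl₂.
(a) Concentration rise: 707.5 g / 211,203 L = 3.35 mg/L = 3.35 ppm.
(a) Final FC: 1.4 + 3.35 = 4.75 ppm.

(b) Alkalinity to add: (110 − 62) = 48 mg/L as CaCO₃ × 796,000 L = 38,210 g as CaCO₃.
(b) Equivalents: 38,210 g ÷ 50 g/eq = 764.2 eq.
(b) NaHCO₃ supplies 1 eq per mole → 764.2 mol.
(b) Mass: 764.2 mol × 84 g/mol = 64,190 g.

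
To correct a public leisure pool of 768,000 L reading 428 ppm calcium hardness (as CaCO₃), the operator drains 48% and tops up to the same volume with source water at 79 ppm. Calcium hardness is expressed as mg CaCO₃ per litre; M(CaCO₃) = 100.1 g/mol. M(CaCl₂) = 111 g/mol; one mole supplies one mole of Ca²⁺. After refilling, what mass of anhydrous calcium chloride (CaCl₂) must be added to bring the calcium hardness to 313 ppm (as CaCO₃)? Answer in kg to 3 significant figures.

After draining 48% and refilling: 428 × 0.52 + 79 × 0.48 = 260.48 ppm.
Deficit to target: 313 − 260.48 = 52.52 mg/L.
As CaCO₃: 52.52 mg/L × 768,000 L = 40,340 g; ÷ 100.1 = 403 mol Ca²⁺.
Mass: 403 × 111 = 44,730 g.

44.7 kg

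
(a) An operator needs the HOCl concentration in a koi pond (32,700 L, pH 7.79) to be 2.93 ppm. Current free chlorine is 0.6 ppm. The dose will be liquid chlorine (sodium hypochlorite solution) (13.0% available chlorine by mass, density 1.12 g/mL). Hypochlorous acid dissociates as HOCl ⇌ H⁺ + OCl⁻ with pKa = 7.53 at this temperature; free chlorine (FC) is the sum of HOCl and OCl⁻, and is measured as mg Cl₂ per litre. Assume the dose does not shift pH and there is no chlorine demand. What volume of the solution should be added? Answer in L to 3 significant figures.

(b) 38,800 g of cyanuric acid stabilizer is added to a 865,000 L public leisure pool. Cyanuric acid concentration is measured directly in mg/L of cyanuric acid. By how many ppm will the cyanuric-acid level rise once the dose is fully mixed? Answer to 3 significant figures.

(a) 1.72 L; (b) 44.9 ppm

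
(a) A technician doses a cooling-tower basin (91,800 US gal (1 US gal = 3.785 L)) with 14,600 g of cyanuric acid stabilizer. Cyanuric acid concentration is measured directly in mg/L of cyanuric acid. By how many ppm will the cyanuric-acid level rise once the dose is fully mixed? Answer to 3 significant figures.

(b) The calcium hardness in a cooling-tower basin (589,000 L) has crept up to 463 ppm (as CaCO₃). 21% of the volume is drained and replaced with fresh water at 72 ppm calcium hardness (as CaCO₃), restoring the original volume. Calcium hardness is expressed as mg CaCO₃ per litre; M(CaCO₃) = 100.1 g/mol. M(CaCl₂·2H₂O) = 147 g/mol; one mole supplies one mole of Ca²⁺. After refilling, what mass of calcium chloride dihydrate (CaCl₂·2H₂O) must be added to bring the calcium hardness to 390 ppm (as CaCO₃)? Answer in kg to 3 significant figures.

(a) 42.0 ppm; (b) 7.88 kg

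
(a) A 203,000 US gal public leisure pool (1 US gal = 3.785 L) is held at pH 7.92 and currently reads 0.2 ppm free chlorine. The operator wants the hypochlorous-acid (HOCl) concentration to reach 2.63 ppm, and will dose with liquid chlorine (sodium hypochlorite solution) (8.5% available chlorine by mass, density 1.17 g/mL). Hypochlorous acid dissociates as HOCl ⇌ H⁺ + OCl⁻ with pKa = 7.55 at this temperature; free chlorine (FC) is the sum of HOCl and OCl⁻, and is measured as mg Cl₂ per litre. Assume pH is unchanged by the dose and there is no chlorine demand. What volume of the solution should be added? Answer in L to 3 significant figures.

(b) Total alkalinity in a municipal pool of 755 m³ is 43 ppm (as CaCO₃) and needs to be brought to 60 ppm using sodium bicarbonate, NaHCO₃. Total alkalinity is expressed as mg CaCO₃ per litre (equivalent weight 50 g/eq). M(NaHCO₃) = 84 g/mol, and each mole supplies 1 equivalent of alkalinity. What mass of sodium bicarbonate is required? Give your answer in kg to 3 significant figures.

(a) Volume: 203,000 US gal × 3.785 L/gal = 768,355 L.
(a) [OCl⁻]/[HOCl] = 10^(pH − pKa) = 10^(7.92 − 7.55) = 2.344; fraction as HOCl = 1/(1 + 2.344) = 0.299.
(a) Free chlorine required for 2.63 ppm HOCl: 2.63 / 0.299 = 8.795 ppm.
(a) FC to add: 8.795 − 0.2 = 8.595 mg/L as Cl₂.
(a) Cl₂ equivalent: 8.595 mg/L × 768,355 L = 6604 g.
(a) Product at 8.5% available Cl: 6604 / 0.085 = 77,700 g.
(a) Volume: 77,700 g ÷ 1.17 g/mL = 66,410 mL.

(b) Volume: 755 m³ = 755,000 L.
(b) Alkalinity to add: (60 − 43) = 17 mg/L as CaCO₃ × 755,000 L = 12,840 g as CaCO₃.
(b) Equivalents: 12,840 g ÷ 50 g/eq = 256.7 eq.
(b) NaHCO₃ supplies 1 eq per mole → 256.7 mol.
(b) Mass: 256.7 mol × 84 g/mol = 21,560 g.

(a) 66.4 L; (b) 21.6 kg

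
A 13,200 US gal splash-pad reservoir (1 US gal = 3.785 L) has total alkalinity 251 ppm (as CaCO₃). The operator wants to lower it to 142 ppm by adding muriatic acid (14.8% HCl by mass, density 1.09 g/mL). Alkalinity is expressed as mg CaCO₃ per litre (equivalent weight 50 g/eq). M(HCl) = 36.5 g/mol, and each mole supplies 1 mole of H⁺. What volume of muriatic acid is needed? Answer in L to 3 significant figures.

24.6 L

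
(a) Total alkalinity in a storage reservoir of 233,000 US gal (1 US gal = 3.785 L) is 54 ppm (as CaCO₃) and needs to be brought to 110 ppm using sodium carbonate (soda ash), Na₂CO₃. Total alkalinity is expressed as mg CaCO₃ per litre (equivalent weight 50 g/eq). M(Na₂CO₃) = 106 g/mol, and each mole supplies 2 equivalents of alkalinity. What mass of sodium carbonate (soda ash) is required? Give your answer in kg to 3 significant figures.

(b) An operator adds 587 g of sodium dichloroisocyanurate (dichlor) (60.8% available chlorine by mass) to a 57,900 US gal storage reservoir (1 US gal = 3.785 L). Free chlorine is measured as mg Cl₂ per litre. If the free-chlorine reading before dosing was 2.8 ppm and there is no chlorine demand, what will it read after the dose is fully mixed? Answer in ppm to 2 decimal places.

(a) 52.3 kg; (b) 4.43 ppm

(a) Volume: 233,000 US gal × 3.785 L/gal = 881,905 L.
(a) Alkalinity to add: (110 − 54) = 56 mg/L as CaCO₃ × 881,905 L = 49,390 g as CaCO₃.
(a) Equivalents: 49,390 g ÷ 50 g/eq = 987.7 eq.
(a) Each mole of Na₂CO₃ supplies 2 eq, so 987.7 / 2 = 493.9 mol.
(a) Mass: 493.9 mol × 106 g/mol = 52,350 g.

(b) Volume: 57,900 US gal × 3.785 L/gal = 219,152 L.
(b) Available chlorine delivered: 587 g × 0.608 = 356.9 g as Cl₂.
(b) Concentration rise: 356.9 g / 219,152 L = 1.629 mg/L = 1.63 ppm.
(b) Final FC: 2.8 + 1.63 = 4.43 ppm.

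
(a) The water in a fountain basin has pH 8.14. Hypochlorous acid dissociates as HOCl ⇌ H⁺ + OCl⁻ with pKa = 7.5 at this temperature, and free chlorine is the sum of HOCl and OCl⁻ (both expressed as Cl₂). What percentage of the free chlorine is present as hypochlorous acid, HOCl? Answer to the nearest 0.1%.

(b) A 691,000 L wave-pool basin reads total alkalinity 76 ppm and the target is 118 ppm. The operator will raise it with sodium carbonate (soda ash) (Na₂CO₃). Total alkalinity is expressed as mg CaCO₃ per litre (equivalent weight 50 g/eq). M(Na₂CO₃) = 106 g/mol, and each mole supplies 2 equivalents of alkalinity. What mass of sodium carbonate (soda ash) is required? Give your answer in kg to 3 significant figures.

(a) [OCl⁻]/[HOCl] = 10^(pH − pKa) = 10^(8.14 − 7.5) = 10^0.64 = 4.365.
(a) Fraction as HOCl = 1 / (1 + 4.365) = 0.1864.

(b) Alkalinity to add: (118 − 76) = 42 mg/L as CaCO₃ × 691,000 L = 29,020 g as CaCO₃.
(b) Equivalents: 29,020 g ÷ 50 g/eq = 580.4 eq.
(b) Each mole of Na₂CO₃ supplies 2 eq, so 580.4 / 2 = 290.2 mol.
(b) Mass: 290.2 mol × 106 g/mol = 30,760 g.

(a) 18.6%; (b) 30.8 kg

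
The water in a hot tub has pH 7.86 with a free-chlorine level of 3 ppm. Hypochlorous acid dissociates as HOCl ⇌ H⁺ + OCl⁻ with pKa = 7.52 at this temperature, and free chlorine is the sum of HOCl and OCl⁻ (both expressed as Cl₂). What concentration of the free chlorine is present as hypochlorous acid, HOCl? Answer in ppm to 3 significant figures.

0.941 ppm

[OCl⁻]/[HOCl] = 10^(pH − pKa) = 10^(7.86 − 7.52) = 10^0.34 = 2.188.
Fraction as HOCl = 1 / (1 + 2.188) = 0.3137.
HOCl = 0.3137 × 3 ppm = 0.9411 ppm.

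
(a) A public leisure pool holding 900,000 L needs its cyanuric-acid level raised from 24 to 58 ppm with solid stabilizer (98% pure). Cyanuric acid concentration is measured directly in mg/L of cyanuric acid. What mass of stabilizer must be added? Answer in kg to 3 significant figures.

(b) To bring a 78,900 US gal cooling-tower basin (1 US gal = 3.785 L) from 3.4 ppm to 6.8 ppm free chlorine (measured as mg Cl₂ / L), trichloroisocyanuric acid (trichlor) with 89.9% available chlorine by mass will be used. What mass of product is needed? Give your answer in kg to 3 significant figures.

(a) CYA to add: (58 − 24) = 34 mg/L × 900,000 L = 30,600 g cyanuric acid.
(a) At 98% purity: 30,600 / 0.98 = 31,220 g product.

(b) Volume: 78,900 US gal × 3.785 L/gal = 298,636 L.
(b) Chlorine deficit: 6.8 − 3.4 = 3.4 ppm = 3.4 mg/L as Cl₂.
(b) Cl₂ equivalent needed: 3.4 mg/L × 298,636 L = 1,015,000 mg = 1015 g.
(b) Product at 89.9% available chlorine: 1015 / 0.899 = 1129 g.

(a) 31.2 kg; (b) 1.13 kg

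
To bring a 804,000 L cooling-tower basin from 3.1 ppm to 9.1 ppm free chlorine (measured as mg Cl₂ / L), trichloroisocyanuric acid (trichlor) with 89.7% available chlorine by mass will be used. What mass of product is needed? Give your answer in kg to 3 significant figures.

Chlorine deficit: 9.1 − 3.1 = 6 ppm = 6 mg/L as Cl₂.
Cl₂ equivalent needed: 6 mg/L × 804,000 L = 4,824,000 mg = 4824 g.
Product at 89.7% available chlorine: 4824 / 0.897 = 5378 g.

5.38 kg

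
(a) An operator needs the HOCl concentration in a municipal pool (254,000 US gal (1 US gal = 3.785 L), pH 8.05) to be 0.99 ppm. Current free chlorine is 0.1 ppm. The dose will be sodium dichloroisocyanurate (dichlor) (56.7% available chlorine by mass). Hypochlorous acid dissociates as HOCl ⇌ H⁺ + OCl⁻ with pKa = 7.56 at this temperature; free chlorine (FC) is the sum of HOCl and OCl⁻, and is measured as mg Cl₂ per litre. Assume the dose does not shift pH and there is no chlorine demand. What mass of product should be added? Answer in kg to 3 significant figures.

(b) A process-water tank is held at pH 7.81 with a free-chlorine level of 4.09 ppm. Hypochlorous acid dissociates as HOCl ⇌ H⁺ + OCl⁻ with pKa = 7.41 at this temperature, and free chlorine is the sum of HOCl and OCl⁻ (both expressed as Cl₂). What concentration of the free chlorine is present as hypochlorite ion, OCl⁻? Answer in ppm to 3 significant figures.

(a) Volume: 254,000 US gal × 3.785 L/gal = 961,390 L.
(a) [OCl⁻]/[HOCl] = 10^(pH − pKa) = 10^(8.05 − 7.56) = 3.09; fraction as HOCl = 1/(1 + 3.09) = 0.2445.
(a) Free chlorine required for 0.99 ppm HOCl: 0.99 / 0.2445 = 4.049 ppm.
(a) FC to add: 4.049 − 0.1 = 3.949 mg/L as Cl₂.
(a) Cl₂ equivalent: 3.949 mg/L × 961,390 L = 3797 g.
(a) Product at 56.7% available Cl: 3797 / 0.567 = 6696 g.

(b) [OCl⁻]/[HOCl] = 10^(pH − pKa) = 10^(7.81 − 7.41) = 10^0.40 = 2.512.
(b) Fraction as HOCl = 1 / (1 + 2.512) = 0.2847.
(b) OCl⁻ = (1 − 0.2847) × 4.09 ppm = 2.925 ppm.

(a) 6.70 kg; (b) 2.93 ppm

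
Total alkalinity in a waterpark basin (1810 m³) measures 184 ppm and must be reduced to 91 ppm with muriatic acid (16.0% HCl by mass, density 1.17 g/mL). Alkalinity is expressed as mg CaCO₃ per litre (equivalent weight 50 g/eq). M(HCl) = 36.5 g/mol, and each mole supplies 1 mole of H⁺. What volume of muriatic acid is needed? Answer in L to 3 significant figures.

656 L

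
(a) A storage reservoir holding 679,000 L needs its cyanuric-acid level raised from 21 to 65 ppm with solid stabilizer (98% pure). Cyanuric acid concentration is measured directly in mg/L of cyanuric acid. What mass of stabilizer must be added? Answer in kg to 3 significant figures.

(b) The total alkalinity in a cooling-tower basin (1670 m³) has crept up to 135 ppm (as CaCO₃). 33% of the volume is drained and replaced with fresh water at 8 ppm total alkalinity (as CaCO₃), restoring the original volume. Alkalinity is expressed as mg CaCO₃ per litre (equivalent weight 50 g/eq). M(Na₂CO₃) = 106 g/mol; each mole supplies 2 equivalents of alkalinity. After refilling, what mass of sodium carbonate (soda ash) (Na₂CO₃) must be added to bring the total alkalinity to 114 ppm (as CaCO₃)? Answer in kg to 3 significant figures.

(a) CYA to add: (65 − 21) = 44 mg/L × 679,000 L = 29,880 g cyanuric acid.
(a) At 98% purity: 29,880 / 0.98 = 30,490 g product.

(b) Volume: 1670 m³ = 1,670,000 L.
(b) After draining 33% and refilling: 135 × 0.67 + 8 × 0.33 = 93.09 ppm.
(b) Deficit to target: 114 − 93.09 = 20.91 mg/L.
(b) As CaCO₃: 20.91 mg/L × 1,670,000 L = 34,920 g; ÷ 50 g/eq ÷ 2 = 349.2 mol Na₂CO₃.
(b) Mass: 349.2 × 106 = 37,010 g.

(a) 30.5 kg; (b) 37.0 kg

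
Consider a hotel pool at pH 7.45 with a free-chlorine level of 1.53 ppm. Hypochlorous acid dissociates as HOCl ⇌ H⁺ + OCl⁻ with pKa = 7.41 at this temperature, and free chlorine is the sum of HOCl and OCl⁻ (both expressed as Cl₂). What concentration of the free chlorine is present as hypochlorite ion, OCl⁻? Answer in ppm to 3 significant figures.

0.800 ppm

[OCl⁻]/[HOCl] = 10^(pH − pKa) = 10^(7.45 − 7.41) = 10^0.04 = 1.096.
Fraction as HOCl = 1 / (1 + 1.096) = 0.477.
OCl⁻ = (1 − 0.477) × 1.53 ppm = 0.8002 ppm.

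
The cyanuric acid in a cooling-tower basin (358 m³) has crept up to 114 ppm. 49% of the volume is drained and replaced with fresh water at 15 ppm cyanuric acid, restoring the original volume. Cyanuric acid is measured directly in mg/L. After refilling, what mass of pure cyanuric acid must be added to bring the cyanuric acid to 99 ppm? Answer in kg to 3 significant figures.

Volume: 358 m³ = 358,000 L.
After draining 49% and refilling: 114 × 0.51 + 15 × 0.49 = 65.49 ppm.
Deficit to target: 99 − 65.49 = 33.51 mg/L.
Mass: 33.51 mg/L × 358,000 L = 12,000 g cyanuric acid.

12.0 kg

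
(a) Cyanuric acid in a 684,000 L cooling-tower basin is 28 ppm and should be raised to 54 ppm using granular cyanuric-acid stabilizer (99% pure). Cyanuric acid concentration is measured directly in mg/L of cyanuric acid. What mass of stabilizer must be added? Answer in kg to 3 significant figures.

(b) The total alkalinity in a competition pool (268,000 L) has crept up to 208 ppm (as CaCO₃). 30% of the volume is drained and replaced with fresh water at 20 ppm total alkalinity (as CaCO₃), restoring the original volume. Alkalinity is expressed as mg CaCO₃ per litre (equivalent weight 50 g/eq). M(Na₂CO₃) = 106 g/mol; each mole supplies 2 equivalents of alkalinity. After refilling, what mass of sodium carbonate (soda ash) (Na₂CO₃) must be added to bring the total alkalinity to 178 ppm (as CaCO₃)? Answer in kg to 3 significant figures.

(a) CYA to add: (54 − 28) = 26 mg/L × 684,000 L = 17,780 g cyanuric acid.
(a) At 99% purity: 17,780 / 0.99 = 17,960 g product.

(b) After draining 30% and refilling: 208 × 0.70 + 20 × 0.30 = 151.6 ppm.
(b) Deficit to target: 178 − 151.6 = 26.4 mg/L.
(b) As CaCO₃: 26.4 mg/L × 268,000 L = 7075 g; ÷ 50 g/eq ÷ 2 = 70.75 mol Na₂CO₃.
(b) Mass: 70.75 × 106 = 7500 g.

(a) 18.0 kg; (b) 7.50 kg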